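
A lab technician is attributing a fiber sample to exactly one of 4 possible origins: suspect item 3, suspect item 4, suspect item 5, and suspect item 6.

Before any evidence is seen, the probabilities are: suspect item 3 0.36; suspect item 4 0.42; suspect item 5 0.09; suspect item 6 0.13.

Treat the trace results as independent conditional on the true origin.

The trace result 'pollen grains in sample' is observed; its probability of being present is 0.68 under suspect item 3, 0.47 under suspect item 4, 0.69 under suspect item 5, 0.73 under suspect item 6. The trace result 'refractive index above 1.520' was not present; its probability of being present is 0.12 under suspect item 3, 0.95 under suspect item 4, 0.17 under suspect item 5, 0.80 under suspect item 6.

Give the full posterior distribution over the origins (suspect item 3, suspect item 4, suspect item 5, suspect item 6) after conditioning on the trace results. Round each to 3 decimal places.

0.728, 0.033, 0.174, 0.064

For each hypothesis, the unnormalized posterior weight is prior × product of the trace result likelihoods (using 1 − P(present | H) for each absent trace result):
  suspect item 3: 0.36 × 0.68 × (1 − 0.12) = 0.21542
  suspect item 4: 0.42 × 0.47 × (1 − 0.95) = 0.00987
  suspect item 5: 0.09 × 0.69 × (1 − 0.17) = 0.051543
  suspect item 6: 0.13 × 0.73 × (1 − 0.80) = 0.01898
Marginal likelihood of the evidence = 0.29582.
P(suspect item 3 | evidence) = 0.21542 / 0.29582 ≈ 0.728
P(suspect item 4 | evidence) = 0.00987 / 0.29582 ≈ 0.033
P(suspect item 5 | evidence) = 0.051543 / 0.29582 ≈ 0.174
P(suspect item 6 | evidence) = 0.01898 / 0.29582 ≈ 0.064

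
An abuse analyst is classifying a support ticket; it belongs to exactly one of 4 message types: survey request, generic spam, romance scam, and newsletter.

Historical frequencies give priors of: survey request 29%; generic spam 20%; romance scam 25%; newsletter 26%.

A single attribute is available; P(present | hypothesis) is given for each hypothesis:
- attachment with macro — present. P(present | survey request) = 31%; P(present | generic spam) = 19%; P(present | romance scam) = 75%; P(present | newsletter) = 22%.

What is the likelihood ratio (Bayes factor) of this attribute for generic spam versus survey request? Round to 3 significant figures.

The Bayes factor is the ratio of the two likelihoods.
  generic spam: 0.19
  survey request: 0.31
Bayes factor = 0.19 / 0.31 ≈ 0.613

0.613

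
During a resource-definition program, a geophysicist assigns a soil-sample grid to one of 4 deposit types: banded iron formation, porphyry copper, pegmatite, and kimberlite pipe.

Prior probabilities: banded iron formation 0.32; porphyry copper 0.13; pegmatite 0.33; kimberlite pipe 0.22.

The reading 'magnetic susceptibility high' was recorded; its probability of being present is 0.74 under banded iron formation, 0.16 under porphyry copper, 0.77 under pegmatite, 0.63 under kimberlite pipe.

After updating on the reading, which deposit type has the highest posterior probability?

Multiply each prior by the likelihood of the reading:
  banded iron formation: 0.32 × 0.74 = 0.2368
  porphyry copper: 0.13 × 0.16 = 0.0208
  pegmatite: 0.33 × 0.77 = 0.2541
  kimberlite pipe: 0.22 × 0.63 = 0.1386
Normalizing constant Z = 0.2368 + 0.0208 + 0.2541 + 0.1386 = 0.6503.
P(banded iron formation | evidence) ≈ 0.2368 / 0.6503 ≈ 0.364
P(porphyry copper | evidence) ≈ 0.0208 / 0.6503 ≈ 0.032
P(pegmatite | evidence) ≈ 0.2541 / 0.6503 ≈ 0.391
P(kimberlite pipe | evidence) ≈ 0.1386 / 0.6503 ≈ 0.213
The largest is 0.391, so pegmatite is most probable.

pegmatite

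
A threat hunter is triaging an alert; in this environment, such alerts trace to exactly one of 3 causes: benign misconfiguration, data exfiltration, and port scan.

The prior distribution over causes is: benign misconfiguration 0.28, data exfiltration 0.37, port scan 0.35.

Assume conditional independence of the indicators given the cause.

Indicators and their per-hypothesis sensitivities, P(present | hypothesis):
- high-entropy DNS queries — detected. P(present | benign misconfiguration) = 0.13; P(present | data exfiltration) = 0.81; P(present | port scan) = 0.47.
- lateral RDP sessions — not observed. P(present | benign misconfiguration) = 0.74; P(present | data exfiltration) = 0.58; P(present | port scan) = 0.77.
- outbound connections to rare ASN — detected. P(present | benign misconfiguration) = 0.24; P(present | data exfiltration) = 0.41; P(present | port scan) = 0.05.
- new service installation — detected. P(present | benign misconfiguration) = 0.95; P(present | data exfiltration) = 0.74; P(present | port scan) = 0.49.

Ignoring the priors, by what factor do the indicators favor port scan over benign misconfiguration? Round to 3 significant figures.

Joint likelihood of the indicator pattern under each hypothesis (using 1 − P(present | H) for each absent indicator):
  port scan: 0.47 × (1 − 0.77) × 0.05 × 0.49 = 0.0026485
  benign misconfiguration: 0.13 × (1 − 0.74) × 0.24 × 0.95 = 0.0077064
Bayes factor = 0.0026485 / 0.0077064 ≈ 0.344

0.344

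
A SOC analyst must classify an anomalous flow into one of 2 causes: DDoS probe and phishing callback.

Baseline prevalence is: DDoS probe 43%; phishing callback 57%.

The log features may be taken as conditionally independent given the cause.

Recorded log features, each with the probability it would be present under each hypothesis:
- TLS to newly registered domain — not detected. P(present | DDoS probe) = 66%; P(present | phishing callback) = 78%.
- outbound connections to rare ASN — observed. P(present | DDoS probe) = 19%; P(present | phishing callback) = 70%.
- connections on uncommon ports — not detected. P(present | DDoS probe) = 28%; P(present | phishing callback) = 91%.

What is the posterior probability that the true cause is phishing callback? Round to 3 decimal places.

By Bayes' rule with conditional independence, the unnormalized weight for each hypothesis is prior × ∏ likelihoods (using 1 − P(present | H) for each absent log feature):
  DDoS probe: 0.43 × (1 − 0.66) × 0.19 × (1 − 0.28) = 0.02
  phishing callback: 0.57 × (1 − 0.78) × 0.70 × (1 − 0.91) = 0.0079002
Normalizing constant Z = 0.02 + 0.0079002 = 0.0279.
P(phishing callback | evidence) = 0.0079002 / 0.0279 ≈ 0.283.

0.283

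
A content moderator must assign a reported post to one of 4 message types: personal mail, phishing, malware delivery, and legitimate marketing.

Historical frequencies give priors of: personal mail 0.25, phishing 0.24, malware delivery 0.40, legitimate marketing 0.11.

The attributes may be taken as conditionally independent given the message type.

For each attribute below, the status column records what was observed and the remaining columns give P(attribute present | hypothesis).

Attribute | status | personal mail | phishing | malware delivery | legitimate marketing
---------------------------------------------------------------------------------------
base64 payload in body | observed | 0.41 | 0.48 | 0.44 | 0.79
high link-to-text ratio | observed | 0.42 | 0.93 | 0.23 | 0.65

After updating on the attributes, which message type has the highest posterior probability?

phishing

For each hypothesis, the unnormalized posterior weight is prior × product of the attribute likelihoods:
  personal mail: 0.25 × 0.41 × 0.42 = 0.04305
  phishing: 0.24 × 0.48 × 0.93 = 0.10714
  malware delivery: 0.40 × 0.44 × 0.23 = 0.04048
  legitimate marketing: 0.11 × 0.79 × 0.65 = 0.056485
Normalizing constant Z = 0.04305 + 0.10714 + 0.04048 + 0.056485 = 0.24715.
P(personal mail | evidence) ≈ 0.04305 / 0.24715 ≈ 0.174
P(phishing | evidence) ≈ 0.10714 / 0.24715 ≈ 0.433
P(malware delivery | evidence) ≈ 0.04048 / 0.24715 ≈ 0.164
P(legitimate marketing | evidence) ≈ 0.056485 / 0.24715 ≈ 0.229
The largest is 0.433, so phishing is most probable.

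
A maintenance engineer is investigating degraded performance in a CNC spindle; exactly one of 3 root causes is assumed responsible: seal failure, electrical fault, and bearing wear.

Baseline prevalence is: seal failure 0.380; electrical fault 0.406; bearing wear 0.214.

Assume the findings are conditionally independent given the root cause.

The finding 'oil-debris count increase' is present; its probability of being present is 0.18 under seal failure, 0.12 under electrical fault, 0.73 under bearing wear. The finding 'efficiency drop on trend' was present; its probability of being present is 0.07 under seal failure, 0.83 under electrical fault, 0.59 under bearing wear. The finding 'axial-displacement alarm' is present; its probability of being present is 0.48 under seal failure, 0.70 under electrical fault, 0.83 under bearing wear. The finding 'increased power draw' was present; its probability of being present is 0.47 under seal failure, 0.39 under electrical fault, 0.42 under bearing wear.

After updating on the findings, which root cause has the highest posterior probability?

bearing wear

For each hypothesis, the unnormalized posterior weight is prior × product of the finding likelihoods:
  seal failure: 0.380 × 0.18 × 0.07 × 0.48 × 0.47 = 0.0010802
  electrical fault: 0.406 × 0.12 × 0.83 × 0.70 × 0.39 = 0.011039
  bearing wear: 0.214 × 0.73 × 0.59 × 0.83 × 0.42 = 0.03213
The unnormalized weights sum to 0.04425.
P(seal failure | evidence) ≈ 0.0010802 / 0.04425 ≈ 0.024
P(electrical fault | evidence) ≈ 0.011039 / 0.04425 ≈ 0.249
P(bearing wear | evidence) ≈ 0.03213 / 0.04425 ≈ 0.726
The largest is 0.726, so bearing wear is most probable.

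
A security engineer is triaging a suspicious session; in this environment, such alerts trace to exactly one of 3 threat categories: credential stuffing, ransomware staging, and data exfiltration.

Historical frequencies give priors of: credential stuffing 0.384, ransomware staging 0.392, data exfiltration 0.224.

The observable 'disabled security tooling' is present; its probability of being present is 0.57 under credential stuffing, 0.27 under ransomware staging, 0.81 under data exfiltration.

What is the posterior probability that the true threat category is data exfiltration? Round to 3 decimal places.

0.358

By Bayes' rule, the unnormalized weight for each hypothesis is prior × likelihood:
  credential stuffing: 0.384 × 0.57 = 0.21888
  ransomware staging: 0.392 × 0.27 = 0.10584
  data exfiltration: 0.224 × 0.81 = 0.18144
Marginal likelihood of the evidence = 0.50616.
P(data exfiltration | evidence) = 0.18144 / 0.50616 ≈ 0.358.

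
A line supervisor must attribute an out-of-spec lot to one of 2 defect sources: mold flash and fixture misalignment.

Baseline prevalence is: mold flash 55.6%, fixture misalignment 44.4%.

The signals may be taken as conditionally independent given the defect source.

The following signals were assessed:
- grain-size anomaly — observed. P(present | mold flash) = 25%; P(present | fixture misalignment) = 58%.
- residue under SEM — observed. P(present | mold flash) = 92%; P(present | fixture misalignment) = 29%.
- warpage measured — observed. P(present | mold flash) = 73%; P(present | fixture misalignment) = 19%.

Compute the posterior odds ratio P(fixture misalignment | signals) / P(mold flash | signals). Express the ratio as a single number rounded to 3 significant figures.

0.152

The normalizing constant cancels in an odds ratio, so compute prior × likelihood for the two hypotheses only:
  fixture misalignment: 0.444 × 0.58 × 0.29 × 0.19 = 0.014189
  mold flash: 0.556 × 0.25 × 0.92 × 0.73 = 0.093352
Posterior odds = 0.014189 / 0.093352 ≈ 0.152.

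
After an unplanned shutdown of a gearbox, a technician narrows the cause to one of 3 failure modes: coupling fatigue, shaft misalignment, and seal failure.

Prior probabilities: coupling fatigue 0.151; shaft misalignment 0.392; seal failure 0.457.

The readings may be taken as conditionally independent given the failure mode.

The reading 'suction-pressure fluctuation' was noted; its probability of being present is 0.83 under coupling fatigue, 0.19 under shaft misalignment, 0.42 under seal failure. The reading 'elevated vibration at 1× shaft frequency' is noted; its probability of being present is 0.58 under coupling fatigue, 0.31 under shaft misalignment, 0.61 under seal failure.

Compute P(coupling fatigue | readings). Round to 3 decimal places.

0.341

Multiply each prior by the joint likelihood of the reading pattern:
  coupling fatigue: 0.151 × 0.83 × 0.58 = 0.072691
  shaft misalignment: 0.392 × 0.19 × 0.31 = 0.023089
  seal failure: 0.457 × 0.42 × 0.61 = 0.11708
Marginal likelihood of the evidence = 0.21286.
P(coupling fatigue | evidence) = 0.072691 / 0.21286 ≈ 0.341.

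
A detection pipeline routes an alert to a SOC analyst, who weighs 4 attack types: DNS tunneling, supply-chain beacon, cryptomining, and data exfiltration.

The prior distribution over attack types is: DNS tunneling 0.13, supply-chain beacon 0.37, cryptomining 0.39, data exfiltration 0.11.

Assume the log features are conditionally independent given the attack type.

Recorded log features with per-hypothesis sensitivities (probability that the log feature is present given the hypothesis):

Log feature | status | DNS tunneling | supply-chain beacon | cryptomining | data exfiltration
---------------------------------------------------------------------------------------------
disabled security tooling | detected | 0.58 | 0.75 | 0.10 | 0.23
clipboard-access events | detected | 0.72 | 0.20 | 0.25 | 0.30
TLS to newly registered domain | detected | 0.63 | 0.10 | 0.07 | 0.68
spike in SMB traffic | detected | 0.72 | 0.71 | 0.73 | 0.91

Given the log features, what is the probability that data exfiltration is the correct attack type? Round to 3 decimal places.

For each hypothesis, the unnormalized posterior weight is prior × product of the log feature likelihoods:
  DNS tunneling: 0.13 × 0.58 × 0.72 × 0.63 × 0.72 = 0.024625
  supply-chain beacon: 0.37 × 0.75 × 0.20 × 0.10 × 0.71 = 0.0039405
  cryptomining: 0.39 × 0.10 × 0.25 × 0.07 × 0.73 = 0.00049823
  data exfiltration: 0.11 × 0.23 × 0.30 × 0.68 × 0.91 = 0.0046967
Normalizing constant Z = 0.024625 + 0.0039405 + 0.00049823 + 0.0046967 = 0.03376.
P(data exfiltration | evidence) = 0.0046967 / 0.03376 ≈ 0.139.

0.139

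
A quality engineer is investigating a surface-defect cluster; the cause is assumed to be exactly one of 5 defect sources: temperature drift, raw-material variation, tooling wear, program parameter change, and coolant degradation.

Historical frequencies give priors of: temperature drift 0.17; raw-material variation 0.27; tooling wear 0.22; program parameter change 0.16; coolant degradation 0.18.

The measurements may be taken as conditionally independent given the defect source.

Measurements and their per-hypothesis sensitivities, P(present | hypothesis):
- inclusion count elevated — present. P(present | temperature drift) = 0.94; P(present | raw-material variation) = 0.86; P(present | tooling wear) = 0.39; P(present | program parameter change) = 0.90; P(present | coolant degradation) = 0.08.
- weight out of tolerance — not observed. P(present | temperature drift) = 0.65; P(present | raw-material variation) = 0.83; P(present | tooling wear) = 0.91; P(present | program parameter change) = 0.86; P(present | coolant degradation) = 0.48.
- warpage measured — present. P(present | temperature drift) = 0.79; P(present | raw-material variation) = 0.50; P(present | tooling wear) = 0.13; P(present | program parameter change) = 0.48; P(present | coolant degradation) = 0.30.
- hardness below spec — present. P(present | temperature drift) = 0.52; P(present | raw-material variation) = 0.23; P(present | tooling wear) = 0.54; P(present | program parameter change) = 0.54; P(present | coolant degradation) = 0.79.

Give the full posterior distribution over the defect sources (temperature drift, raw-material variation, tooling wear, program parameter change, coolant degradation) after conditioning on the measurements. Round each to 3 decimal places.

0.655, 0.129, 0.015, 0.149, 0.051

For each hypothesis, the unnormalized posterior weight is prior × product of the measurement likelihoods (using 1 − P(present | H) for each absent measurement):
  temperature drift: 0.17 × 0.94 × (1 − 0.65) × 0.79 × 0.52 = 0.022976
  raw-material variation: 0.27 × 0.86 × (1 − 0.83) × 0.50 × 0.23 = 0.0045395
  tooling wear: 0.22 × 0.39 × (1 − 0.91) × 0.13 × 0.54 = 0.00054208
  program parameter change: 0.16 × 0.90 × (1 − 0.86) × 0.48 × 0.54 = 0.0052255
  coolant degradation: 0.18 × 0.08 × (1 − 0.48) × 0.30 × 0.79 = 0.0017747
The unnormalized weights sum to 0.035058.
P(temperature drift | evidence) = 0.022976 / 0.035058 ≈ 0.655
P(raw-material variation | evidence) = 0.0045395 / 0.035058 ≈ 0.129
P(tooling wear | evidence) = 0.00054208 / 0.035058 ≈ 0.015
P(program parameter change | evidence) = 0.0052255 / 0.035058 ≈ 0.149
P(coolant degradation | evidence) = 0.0017747 / 0.035058 ≈ 0.051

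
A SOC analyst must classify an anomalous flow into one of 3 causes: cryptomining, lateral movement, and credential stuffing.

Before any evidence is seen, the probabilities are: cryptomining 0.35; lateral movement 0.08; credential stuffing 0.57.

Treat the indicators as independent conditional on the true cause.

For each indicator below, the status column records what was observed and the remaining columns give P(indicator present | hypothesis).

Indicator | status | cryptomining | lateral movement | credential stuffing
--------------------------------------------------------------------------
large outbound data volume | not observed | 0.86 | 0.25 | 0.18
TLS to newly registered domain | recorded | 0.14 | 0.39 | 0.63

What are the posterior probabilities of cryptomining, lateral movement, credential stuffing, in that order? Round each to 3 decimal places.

0.021, 0.072, 0.907

For each hypothesis, the unnormalized posterior weight is prior × product of the indicator likelihoods (using 1 − P(present | H) for each absent indicator):
  cryptomining: 0.35 × (1 − 0.86) × 0.14 = 0.00686
  lateral movement: 0.08 × (1 − 0.25) × 0.39 = 0.0234
  credential stuffing: 0.57 × (1 − 0.18) × 0.63 = 0.29446
Normalizing constant Z = 0.00686 + 0.0234 + 0.29446 = 0.32472.
P(cryptomining | evidence) = 0.00686 / 0.32472 ≈ 0.021
P(lateral movement | evidence) = 0.0234 / 0.32472 ≈ 0.072
P(credential stuffing | evidence) = 0.29446 / 0.32472 ≈ 0.907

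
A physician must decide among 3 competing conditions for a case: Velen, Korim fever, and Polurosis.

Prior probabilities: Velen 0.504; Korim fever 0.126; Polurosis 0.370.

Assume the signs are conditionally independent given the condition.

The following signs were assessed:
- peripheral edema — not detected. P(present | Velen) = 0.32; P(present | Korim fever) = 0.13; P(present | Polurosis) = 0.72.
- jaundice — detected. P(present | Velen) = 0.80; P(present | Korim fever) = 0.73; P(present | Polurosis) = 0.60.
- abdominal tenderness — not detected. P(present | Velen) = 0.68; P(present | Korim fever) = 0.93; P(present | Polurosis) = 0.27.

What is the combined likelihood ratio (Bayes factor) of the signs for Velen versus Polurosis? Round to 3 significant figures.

Joint likelihood of the sign pattern under each hypothesis (using 1 − P(present | H) for each absent sign):
  Velen: (1 − 0.32) × 0.80 × (1 − 0.68) = 0.17408
  Polurosis: (1 − 0.72) × 0.60 × (1 − 0.27) = 0.12264
Bayes factor = 0.17408 / 0.12264 ≈ 1.42

1.42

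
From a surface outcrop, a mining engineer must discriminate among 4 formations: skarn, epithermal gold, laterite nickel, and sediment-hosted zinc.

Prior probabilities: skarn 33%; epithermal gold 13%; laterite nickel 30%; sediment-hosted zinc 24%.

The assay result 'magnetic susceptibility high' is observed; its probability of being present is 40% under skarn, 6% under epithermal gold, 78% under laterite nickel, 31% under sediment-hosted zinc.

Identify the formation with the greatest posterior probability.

Multiply each prior by the likelihood of the assay result:
  skarn: 0.33 × 0.40 = 0.132
  epithermal gold: 0.13 × 0.06 = 0.0078
  laterite nickel: 0.30 × 0.78 = 0.234
  sediment-hosted zinc: 0.24 × 0.31 = 0.0744
Marginal likelihood of the evidence = 0.4482.
P(skarn | evidence) ≈ 0.132 / 0.4482 ≈ 0.295
P(epithermal gold | evidence) ≈ 0.0078 / 0.4482 ≈ 0.017
P(laterite nickel | evidence) ≈ 0.234 / 0.4482 ≈ 0.522
P(sediment-hosted zinc | evidence) ≈ 0.0744 / 0.4482 ≈ 0.166
The largest is 0.522, so laterite nickel is most probable.

laterite nickel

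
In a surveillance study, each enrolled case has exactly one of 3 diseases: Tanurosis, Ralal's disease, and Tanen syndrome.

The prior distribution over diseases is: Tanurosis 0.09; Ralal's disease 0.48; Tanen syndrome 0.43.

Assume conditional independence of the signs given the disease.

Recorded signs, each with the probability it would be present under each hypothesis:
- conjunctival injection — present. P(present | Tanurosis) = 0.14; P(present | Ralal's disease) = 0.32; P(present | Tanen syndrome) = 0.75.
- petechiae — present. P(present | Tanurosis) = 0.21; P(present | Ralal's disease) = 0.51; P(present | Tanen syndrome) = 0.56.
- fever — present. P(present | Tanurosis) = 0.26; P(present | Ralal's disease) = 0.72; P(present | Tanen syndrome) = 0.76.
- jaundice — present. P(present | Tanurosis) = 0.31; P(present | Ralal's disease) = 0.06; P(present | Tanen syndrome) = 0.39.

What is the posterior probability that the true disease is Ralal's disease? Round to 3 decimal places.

By Bayes' rule with conditional independence, the unnormalized weight for each hypothesis is prior × ∏ likelihoods:
  Tanurosis: 0.09 × 0.14 × 0.21 × 0.26 × 0.31 = 0.00021327
  Ralal's disease: 0.48 × 0.32 × 0.51 × 0.72 × 0.06 = 0.0033841
  Tanen syndrome: 0.43 × 0.75 × 0.56 × 0.76 × 0.39 = 0.05353
Marginal likelihood of the evidence = 0.057127.
P(Ralal's disease | evidence) = 0.0033841 / 0.057127 ≈ 0.059.

0.059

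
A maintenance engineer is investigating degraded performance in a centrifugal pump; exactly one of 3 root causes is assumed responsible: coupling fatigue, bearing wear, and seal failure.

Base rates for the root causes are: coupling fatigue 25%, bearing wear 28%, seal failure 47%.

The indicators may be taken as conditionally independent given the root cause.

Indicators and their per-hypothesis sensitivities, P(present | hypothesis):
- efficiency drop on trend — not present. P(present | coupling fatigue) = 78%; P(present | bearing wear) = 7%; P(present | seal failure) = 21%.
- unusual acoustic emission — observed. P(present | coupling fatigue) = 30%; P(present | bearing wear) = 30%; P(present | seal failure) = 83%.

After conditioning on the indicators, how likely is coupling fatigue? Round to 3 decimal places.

0.041

For each hypothesis, the unnormalized posterior weight is prior × product of the indicator likelihoods (using 1 − P(present | H) for each absent indicator):
  coupling fatigue: 0.25 × (1 − 0.78) × 0.30 = 0.0165
  bearing wear: 0.28 × (1 − 0.07) × 0.30 = 0.07812
  seal failure: 0.47 × (1 − 0.21) × 0.83 = 0.30818
Normalizing constant Z = 0.0165 + 0.07812 + 0.30818 = 0.4028.
P(coupling fatigue | evidence) = 0.0165 / 0.4028 ≈ 0.041.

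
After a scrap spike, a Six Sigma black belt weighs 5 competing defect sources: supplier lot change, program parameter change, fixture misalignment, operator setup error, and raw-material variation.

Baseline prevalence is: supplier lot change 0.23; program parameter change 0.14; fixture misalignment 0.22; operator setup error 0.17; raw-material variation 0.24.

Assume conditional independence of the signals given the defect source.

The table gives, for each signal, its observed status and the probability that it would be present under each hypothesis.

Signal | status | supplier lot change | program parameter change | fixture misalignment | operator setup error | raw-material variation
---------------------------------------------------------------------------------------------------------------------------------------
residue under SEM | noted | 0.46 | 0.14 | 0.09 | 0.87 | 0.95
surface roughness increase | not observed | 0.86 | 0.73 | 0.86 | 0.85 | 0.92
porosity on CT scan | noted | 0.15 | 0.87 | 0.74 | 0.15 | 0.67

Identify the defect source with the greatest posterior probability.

Multiply each prior by the joint likelihood of the signal pattern (using 1 − P(present | H) for each absent signal):
  supplier lot change: 0.23 × 0.46 × (1 − 0.86) × 0.15 = 0.0022218
  program parameter change: 0.14 × 0.14 × (1 − 0.73) × 0.87 = 0.004604
  fixture misalignment: 0.22 × 0.09 × (1 − 0.86) × 0.74 = 0.0020513
  operator setup error: 0.17 × 0.87 × (1 − 0.85) × 0.15 = 0.0033278
  raw-material variation: 0.24 × 0.95 × (1 − 0.92) × 0.67 = 0.012221
The unnormalized weights sum to 0.024426.
P(supplier lot change | evidence) ≈ 0.0022218 / 0.024426 ≈ 0.091
P(program parameter change | evidence) ≈ 0.004604 / 0.024426 ≈ 0.188
P(fixture misalignment | evidence) ≈ 0.0020513 / 0.024426 ≈ 0.084
P(operator setup error | evidence) ≈ 0.0033278 / 0.024426 ≈ 0.136
P(raw-material variation | evidence) ≈ 0.012221 / 0.024426 ≈ 0.500
The largest is 0.500, so raw-material variation is most probable.

raw-material variation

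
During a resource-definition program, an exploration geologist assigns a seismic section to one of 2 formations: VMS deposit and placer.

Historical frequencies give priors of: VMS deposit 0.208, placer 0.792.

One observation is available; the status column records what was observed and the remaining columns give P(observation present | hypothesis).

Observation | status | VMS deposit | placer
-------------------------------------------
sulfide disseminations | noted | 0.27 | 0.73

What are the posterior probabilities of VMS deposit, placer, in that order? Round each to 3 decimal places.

Multiply each prior by the likelihood of the observation:
  VMS deposit: 0.208 × 0.27 = 0.05616
  placer: 0.792 × 0.73 = 0.57816
The unnormalized weights sum to 0.63432.
P(VMS deposit | evidence) = 0.05616 / 0.63432 ≈ 0.089
P(placer | evidence) = 0.57816 / 0.63432 ≈ 0.911

0.089, 0.911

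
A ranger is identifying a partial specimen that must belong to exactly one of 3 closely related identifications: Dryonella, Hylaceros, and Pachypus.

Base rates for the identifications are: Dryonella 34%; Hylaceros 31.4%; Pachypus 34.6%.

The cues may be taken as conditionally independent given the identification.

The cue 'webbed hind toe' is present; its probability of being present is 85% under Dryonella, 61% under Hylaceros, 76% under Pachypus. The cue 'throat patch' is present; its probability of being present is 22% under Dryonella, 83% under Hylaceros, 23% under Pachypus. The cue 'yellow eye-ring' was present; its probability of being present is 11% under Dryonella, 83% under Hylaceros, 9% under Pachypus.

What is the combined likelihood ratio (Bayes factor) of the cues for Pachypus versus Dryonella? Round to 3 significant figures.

The Bayes factor is the ratio of the joint likelihoods of the cue pattern under the two hypotheses.
  Pachypus: 0.76 × 0.23 × 0.09 = 0.015732
  Dryonella: 0.85 × 0.22 × 0.11 = 0.02057
Bayes factor = 0.015732 / 0.02057 ≈ 0.765

0.765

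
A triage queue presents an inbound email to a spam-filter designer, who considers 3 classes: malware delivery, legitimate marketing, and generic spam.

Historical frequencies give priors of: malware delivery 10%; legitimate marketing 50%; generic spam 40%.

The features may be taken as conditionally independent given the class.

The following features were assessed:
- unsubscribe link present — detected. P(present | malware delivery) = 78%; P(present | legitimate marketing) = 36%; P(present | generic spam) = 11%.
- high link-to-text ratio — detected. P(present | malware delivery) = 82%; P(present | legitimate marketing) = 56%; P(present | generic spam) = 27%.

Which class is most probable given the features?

Multiply each prior by the joint likelihood of the feature pattern:
  malware delivery: 0.10 × 0.78 × 0.82 = 0.06396
  legitimate marketing: 0.50 × 0.36 × 0.56 = 0.1008
  generic spam: 0.40 × 0.11 × 0.27 = 0.01188
Normalizing constant Z = 0.06396 + 0.1008 + 0.01188 = 0.17664.
P(malware delivery | evidence) ≈ 0.06396 / 0.17664 ≈ 0.362
P(legitimate marketing | evidence) ≈ 0.1008 / 0.17664 ≈ 0.571
P(generic spam | evidence) ≈ 0.01188 / 0.17664 ≈ 0.067
The largest is 0.571, so legitimate marketing is most probable.

legitimate marketing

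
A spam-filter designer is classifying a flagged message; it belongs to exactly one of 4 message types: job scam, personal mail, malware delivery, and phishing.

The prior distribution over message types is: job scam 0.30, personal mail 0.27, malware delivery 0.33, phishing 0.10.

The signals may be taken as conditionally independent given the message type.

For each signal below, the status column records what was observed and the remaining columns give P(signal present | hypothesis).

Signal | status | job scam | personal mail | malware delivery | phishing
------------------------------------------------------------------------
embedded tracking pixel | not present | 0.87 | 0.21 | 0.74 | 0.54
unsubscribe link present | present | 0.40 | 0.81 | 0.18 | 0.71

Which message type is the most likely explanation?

personal mail

Multiply each prior by the joint likelihood of the signal pattern (using 1 − P(present | H) for each absent signal):
  job scam: 0.30 × (1 − 0.87) × 0.40 = 0.0156
  personal mail: 0.27 × (1 − 0.21) × 0.81 = 0.17277
  malware delivery: 0.33 × (1 − 0.74) × 0.18 = 0.015444
  phishing: 0.10 × (1 − 0.54) × 0.71 = 0.03266
The unnormalized weights sum to 0.23648.
P(job scam | evidence) ≈ 0.0156 / 0.23648 ≈ 0.066
P(personal mail | evidence) ≈ 0.17277 / 0.23648 ≈ 0.731
P(malware delivery | evidence) ≈ 0.015444 / 0.23648 ≈ 0.065
P(phishing | evidence) ≈ 0.03266 / 0.23648 ≈ 0.138
The largest is 0.731, so personal mail is most probable.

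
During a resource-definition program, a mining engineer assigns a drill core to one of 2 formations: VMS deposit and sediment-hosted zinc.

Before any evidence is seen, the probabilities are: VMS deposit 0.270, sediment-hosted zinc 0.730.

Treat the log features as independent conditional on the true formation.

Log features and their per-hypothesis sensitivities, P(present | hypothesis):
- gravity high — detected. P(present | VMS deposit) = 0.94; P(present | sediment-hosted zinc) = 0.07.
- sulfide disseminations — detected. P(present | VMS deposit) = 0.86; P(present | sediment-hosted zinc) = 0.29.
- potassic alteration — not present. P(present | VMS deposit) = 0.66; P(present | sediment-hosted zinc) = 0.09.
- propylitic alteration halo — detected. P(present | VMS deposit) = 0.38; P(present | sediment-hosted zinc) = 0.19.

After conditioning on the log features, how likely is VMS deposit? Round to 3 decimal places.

For each hypothesis, the unnormalized posterior weight is prior × product of the log feature likelihoods (using 1 − P(present | H) for each absent log feature):
  VMS deposit: 0.270 × 0.94 × 0.86 × (1 − 0.66) × 0.38 = 0.0282
  sediment-hosted zinc: 0.730 × 0.07 × 0.29 × (1 − 0.09) × 0.19 = 0.0025622
Normalizing constant Z = 0.0282 + 0.0025622 = 0.030762.
P(VMS deposit | evidence) = 0.0282 / 0.030762 ≈ 0.917.

0.917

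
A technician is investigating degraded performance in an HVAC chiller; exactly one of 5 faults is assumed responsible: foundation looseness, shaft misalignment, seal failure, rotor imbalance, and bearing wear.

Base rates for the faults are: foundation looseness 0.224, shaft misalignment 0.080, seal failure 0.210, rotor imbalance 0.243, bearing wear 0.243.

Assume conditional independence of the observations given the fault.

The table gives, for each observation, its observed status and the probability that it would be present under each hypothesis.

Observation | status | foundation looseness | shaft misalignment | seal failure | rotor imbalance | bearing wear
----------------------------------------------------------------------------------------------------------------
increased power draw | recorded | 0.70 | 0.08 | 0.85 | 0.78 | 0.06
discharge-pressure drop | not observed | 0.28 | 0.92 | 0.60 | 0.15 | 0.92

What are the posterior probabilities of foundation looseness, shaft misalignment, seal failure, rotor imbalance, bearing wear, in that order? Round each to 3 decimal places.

0.325, 0.001, 0.206, 0.464, 0.003

For each hypothesis, the unnormalized posterior weight is prior × product of the observation likelihoods (using 1 − P(present | H) for each absent observation):
  foundation looseness: 0.224 × 0.70 × (1 − 0.28) = 0.1129
  shaft misalignment: 0.080 × 0.08 × (1 − 0.92) = 0.000512
  seal failure: 0.210 × 0.85 × (1 − 0.60) = 0.0714
  rotor imbalance: 0.243 × 0.78 × (1 − 0.15) = 0.16111
  bearing wear: 0.243 × 0.06 × (1 − 0.92) = 0.0011664
Marginal likelihood of the evidence = 0.34708.
P(foundation looseness | evidence) = 0.1129 / 0.34708 ≈ 0.325
P(shaft misalignment | evidence) = 0.000512 / 0.34708 ≈ 0.001
P(seal failure | evidence) = 0.0714 / 0.34708 ≈ 0.206
P(rotor imbalance | evidence) = 0.16111 / 0.34708 ≈ 0.464
P(bearing wear | evidence) = 0.0011664 / 0.34708 ≈ 0.003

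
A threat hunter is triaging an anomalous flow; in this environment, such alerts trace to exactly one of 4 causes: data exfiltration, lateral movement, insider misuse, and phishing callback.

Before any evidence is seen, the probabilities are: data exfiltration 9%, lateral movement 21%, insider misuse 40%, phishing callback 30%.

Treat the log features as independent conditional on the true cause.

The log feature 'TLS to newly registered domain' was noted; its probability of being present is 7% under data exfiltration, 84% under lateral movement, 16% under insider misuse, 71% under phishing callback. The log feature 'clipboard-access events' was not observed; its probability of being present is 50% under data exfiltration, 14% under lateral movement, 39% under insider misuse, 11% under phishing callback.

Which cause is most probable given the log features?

For each hypothesis, the unnormalized posterior weight is prior × product of the log feature likelihoods (using 1 − P(present | H) for each absent log feature):
  data exfiltration: 0.09 × 0.07 × (1 − 0.50) = 0.00315
  lateral movement: 0.21 × 0.84 × (1 − 0.14) = 0.1517
  insider misuse: 0.40 × 0.16 × (1 − 0.39) = 0.03904
  phishing callback: 0.30 × 0.71 × (1 − 0.11) = 0.18957
The unnormalized weights sum to 0.38346.
P(data exfiltration | evidence) ≈ 0.00315 / 0.38346 ≈ 0.008
P(lateral movement | evidence) ≈ 0.1517 / 0.38346 ≈ 0.396
P(insider misuse | evidence) ≈ 0.03904 / 0.38346 ≈ 0.102
P(phishing callback | evidence) ≈ 0.18957 / 0.38346 ≈ 0.494
The largest is 0.494, so phishing callback is most probable.

phishing callback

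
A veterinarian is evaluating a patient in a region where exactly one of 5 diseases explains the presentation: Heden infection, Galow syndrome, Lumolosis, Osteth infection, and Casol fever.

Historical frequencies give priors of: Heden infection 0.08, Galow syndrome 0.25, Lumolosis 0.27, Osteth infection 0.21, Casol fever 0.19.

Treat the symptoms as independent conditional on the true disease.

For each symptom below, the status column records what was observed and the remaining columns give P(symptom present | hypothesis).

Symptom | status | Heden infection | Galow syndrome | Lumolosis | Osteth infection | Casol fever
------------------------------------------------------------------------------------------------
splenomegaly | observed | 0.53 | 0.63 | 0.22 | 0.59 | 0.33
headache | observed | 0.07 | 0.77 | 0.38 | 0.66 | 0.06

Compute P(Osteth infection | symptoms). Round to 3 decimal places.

0.352

By Bayes' rule with conditional independence, the unnormalized weight for each hypothesis is prior × ∏ likelihoods:
  Heden infection: 0.08 × 0.53 × 0.07 = 0.002968
  Galow syndrome: 0.25 × 0.63 × 0.77 = 0.12128
  Lumolosis: 0.27 × 0.22 × 0.38 = 0.022572
  Osteth infection: 0.21 × 0.59 × 0.66 = 0.081774
  Casol fever: 0.19 × 0.33 × 0.06 = 0.003762
Normalizing constant Z = 0.002968 + 0.12128 + 0.022572 + 0.081774 + 0.003762 = 0.23235.
P(Osteth infection | evidence) = 0.081774 / 0.23235 ≈ 0.352.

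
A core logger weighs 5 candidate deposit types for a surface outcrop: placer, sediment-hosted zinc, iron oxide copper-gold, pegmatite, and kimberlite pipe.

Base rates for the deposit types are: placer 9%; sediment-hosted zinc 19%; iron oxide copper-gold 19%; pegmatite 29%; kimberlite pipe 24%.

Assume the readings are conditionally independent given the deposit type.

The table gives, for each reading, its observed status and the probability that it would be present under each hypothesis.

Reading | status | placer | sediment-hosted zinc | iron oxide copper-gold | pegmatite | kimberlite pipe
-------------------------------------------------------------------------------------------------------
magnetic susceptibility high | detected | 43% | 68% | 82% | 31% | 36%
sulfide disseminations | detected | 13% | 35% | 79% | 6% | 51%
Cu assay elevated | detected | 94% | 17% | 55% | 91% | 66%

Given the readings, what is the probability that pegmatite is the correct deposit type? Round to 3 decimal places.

By Bayes' rule with conditional independence, the unnormalized weight for each hypothesis is prior × ∏ likelihoods:
  placer: 0.09 × 0.43 × 0.13 × 0.94 = 0.0047291
  sediment-hosted zinc: 0.19 × 0.68 × 0.35 × 0.17 = 0.0076874
  iron oxide copper-gold: 0.19 × 0.82 × 0.79 × 0.55 = 0.067695
  pegmatite: 0.29 × 0.31 × 0.06 × 0.91 = 0.0049085
  kimberlite pipe: 0.24 × 0.36 × 0.51 × 0.66 = 0.029082
Marginal likelihood of the evidence = 0.1141.
P(pegmatite | evidence) = 0.0049085 / 0.1141 ≈ 0.043.

0.043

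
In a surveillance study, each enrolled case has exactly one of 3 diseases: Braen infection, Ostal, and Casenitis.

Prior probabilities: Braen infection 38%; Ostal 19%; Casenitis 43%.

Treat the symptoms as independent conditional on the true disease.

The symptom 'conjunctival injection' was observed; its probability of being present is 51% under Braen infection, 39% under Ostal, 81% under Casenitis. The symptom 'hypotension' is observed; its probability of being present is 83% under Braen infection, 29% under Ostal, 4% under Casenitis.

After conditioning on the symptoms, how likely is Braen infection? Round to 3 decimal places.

Multiply each prior by the joint likelihood of the symptom pattern:
  Braen infection: 0.38 × 0.51 × 0.83 = 0.16085
  Ostal: 0.19 × 0.39 × 0.29 = 0.021489
  Casenitis: 0.43 × 0.81 × 0.04 = 0.013932
Normalizing constant Z = 0.16085 + 0.021489 + 0.013932 = 0.19628.
P(Braen infection | evidence) = 0.16085 / 0.19628 ≈ 0.820.

0.820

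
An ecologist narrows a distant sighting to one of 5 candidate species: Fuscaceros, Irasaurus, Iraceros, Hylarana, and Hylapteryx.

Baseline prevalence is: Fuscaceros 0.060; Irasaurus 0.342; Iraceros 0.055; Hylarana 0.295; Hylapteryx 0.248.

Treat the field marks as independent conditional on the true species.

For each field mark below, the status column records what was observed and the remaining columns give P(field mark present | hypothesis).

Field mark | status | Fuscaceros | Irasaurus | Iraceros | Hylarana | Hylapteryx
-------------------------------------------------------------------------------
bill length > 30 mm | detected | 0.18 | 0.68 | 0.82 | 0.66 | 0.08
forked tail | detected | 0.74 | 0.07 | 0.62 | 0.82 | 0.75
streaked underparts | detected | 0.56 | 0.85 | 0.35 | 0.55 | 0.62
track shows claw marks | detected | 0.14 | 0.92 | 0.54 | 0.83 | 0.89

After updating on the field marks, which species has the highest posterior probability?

Multiply each prior by the joint likelihood of the field mark pattern:
  Fuscaceros: 0.060 × 0.18 × 0.74 × 0.56 × 0.14 = 0.00062657
  Irasaurus: 0.342 × 0.68 × 0.07 × 0.85 × 0.92 = 0.01273
  Iraceros: 0.055 × 0.82 × 0.62 × 0.35 × 0.54 = 0.0052848
  Hylarana: 0.295 × 0.66 × 0.82 × 0.55 × 0.83 = 0.072882
  Hylapteryx: 0.248 × 0.08 × 0.75 × 0.62 × 0.89 = 0.0082108
Normalizing constant Z = 0.00062657 + 0.01273 + 0.0052848 + 0.072882 + 0.0082108 = 0.099735.
P(Fuscaceros | evidence) ≈ 0.00062657 / 0.099735 ≈ 0.006
P(Irasaurus | evidence) ≈ 0.01273 / 0.099735 ≈ 0.128
P(Iraceros | evidence) ≈ 0.0052848 / 0.099735 ≈ 0.053
P(Hylarana | evidence) ≈ 0.072882 / 0.099735 ≈ 0.731
P(Hylapteryx | evidence) ≈ 0.0082108 / 0.099735 ≈ 0.082
The largest is 0.731, so Hylarana is most probable.

Hylarana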